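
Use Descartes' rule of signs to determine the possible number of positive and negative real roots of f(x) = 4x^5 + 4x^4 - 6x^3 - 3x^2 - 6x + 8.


Descartes' rule of signs:

For positive roots, count sign changes in f(x) = 4x^5 + 4x^4 - 6x^3 - 3x^2 - 6x + 8:
Signs of coefficients: +, +, -, -, -, +
Number of sign changes: 2
Possible positive real roots: 2, 0

For negative roots, examine f(-x) = -4x^5 + 4x^4 + 6x^3 - 3x^2 + 6x + 8:
Signs of coefficients: -, +, +, -, +, +
Number of sign changes: 3
Possible negative real roots: 3, 1

Positive roots: 2 or 0; Negative roots: 3 or 1


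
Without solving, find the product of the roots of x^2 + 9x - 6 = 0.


By Vieta's formulas for ax^2 + bx + c = 0:
  Sum of roots = -b/a
  Product of roots = c/a

Here a = 1, b = 9, c = -6
Sum = -(9)/1 = -9
Product = -6/1 = -6

Product = -6


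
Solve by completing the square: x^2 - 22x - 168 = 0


Start: x^2 - 22x - 168 = 0
Move constant: x^2 - 22x = 168
Half of -22 is -11, squared is 121
Add 121 to both sides: x^2 - 22x + 121 = 289
(x - 11)^2 = 289
x - 11 = ±17
x = 11 + 17 = 28 or x = 11 - 17 = -6

x = -6, x = 28


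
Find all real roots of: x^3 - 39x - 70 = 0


Let p(x) = x^3 - 39x - 70. By the rational root theorem (leading coefficient 1), any rational root is an integer divisor of 70: try ±1, ±2, ... in turn.
Test x = 1: value = -108 ≠ 0.
Test x = -1: value = -32 ≠ 0.
Test x = 2: value = -140 ≠ 0.
Test x = -2: value = 0 ✓, so (x + 2) is a factor.
Synthetic division by (x + 2): bring down 1; 1(-2) + 0 = -2; (-2)(-2) - 39 = -35; (-35)(-2) - 70 = 0 → quotient x^2 - 2x - 35, remainder 0.
Solve the quadratic x^2 - 2x - 35 = 0: discriminant = (-2)^2 - 4(1)(-35) = 4 + 140 = 144.
sqrt(144) = 12, so x = (2 ± 12)/2: x = 7 or x = -5.

x = -5, x = -2, x = 7


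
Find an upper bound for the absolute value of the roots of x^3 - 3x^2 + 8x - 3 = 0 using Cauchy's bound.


Cauchy's bound: all roots r satisfy |r| <= 1 + max(|a_i/a_n|) for i = 0,...,n-1
where a_n is the leading coefficient.

Coefficients: [1, -3, 8, -3]
Leading coefficient a_n = 1
Ratios |a_i/a_n|: 3, 8, 3
Maximum ratio: 8
Cauchy's bound: |r| <= 1 + 8 = 9

Upper bound = 9


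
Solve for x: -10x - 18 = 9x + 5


Starting with: -10x - 18 = 9x + 5
Move all x terms to left: (-10 - 9)x = 5 + 18
Simplify: -19x = 23
Divide both sides by -19: x = -23/19

x = -23/19


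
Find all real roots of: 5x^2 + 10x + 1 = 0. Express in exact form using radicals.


Using the quadratic formula: x = (-b ± sqrt(b^2 - 4ac)) / (2a)
Here a = 5, b = 10, c = 1
Discriminant = b^2 - 4ac = 10^2 - 4(5)(1) = 100 - 20 = 80
Since discriminant = 80 > 0, there are two real roots.
x = (-10 ± 4*sqrt(5)) / 10
Simplifying: x = (-5 ± 2*sqrt(5)) / 5
Numerically: x ≈ -0.1056 or x ≈ -1.8944

x = (-5 + 2*sqrt(5)) / 5 or x = (-5 - 2*sqrt(5)) / 5


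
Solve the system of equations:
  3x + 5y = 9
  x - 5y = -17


Using Cramer's rule:
Determinant D = (3)(-5) - (1)(5) = -15 - 5 = -20
Dx = (9)(-5) - (-17)(5) = -45 + 85 = 40
Dy = (3)(-17) - (1)(9) = -51 - 9 = -60
x = Dx/D = 40/-20 = -2
y = Dy/D = -60/-20 = 3

x = -2, y = 3


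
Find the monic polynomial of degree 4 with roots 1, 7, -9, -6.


A monic polynomial with roots 1, 7, -9, -6 is:
p(x) = (x - 1)(x - 7)(x + 9)(x + 6)
After multiplying by (x - 1): x - 1
After multiplying by (x - 7): x^2 - 8x + 7
After multiplying by (x + 9): x^3 + x^2 - 65x + 63
After multiplying by (x + 6): x^4 + 7x^3 - 59x^2 - 327x + 378

x^4 + 7x^3 - 59x^2 - 327x + 378


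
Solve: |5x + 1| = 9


An absolute value equation |expr| = 9 gives two cases:
Case 1: 5x + 1 = 9
  5x = 8, so x = 8/5
Case 2: 5x + 1 = -9
  5x = -10, so x = -2

x = -2, x = 8/5


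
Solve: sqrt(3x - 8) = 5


Square both sides: 3x - 8 = 5^2 = 25
3x = 25 + 8 = 33
x = 11
Check: sqrt(3*11 - 8) = sqrt(25) = 5 ✓

x = 11


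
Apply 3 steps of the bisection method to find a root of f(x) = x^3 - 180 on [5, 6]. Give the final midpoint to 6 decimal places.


f(x) = x^3 - 180
f(5) = -55 < 0
f(6) = 36 > 0

Step 1: midpoint = (5.000000 + 6.000000)/2 = 5.500000
  f(5.500000) = -13.625000
  f(mid) < 0, so root is in [5.500000, 6.000000]

Step 2: midpoint = (5.500000 + 6.000000)/2 = 5.750000
  f(5.750000) = 10.109375
  f(mid) > 0, so root is in [5.500000, 5.750000]

Step 3: midpoint = (5.500000 + 5.750000)/2 = 5.625000
  f(5.625000) = -2.021484
  f(mid) < 0, so root is in [5.625000, 5.750000]

midpoint = 5.625000


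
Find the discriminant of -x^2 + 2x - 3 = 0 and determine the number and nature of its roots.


For ax^2 + bx + c = 0, discriminant D = b^2 - 4ac
Here a = -1, b = 2, c = -3
D = (2)^2 - 4(-1)(-3) = 4 - 12 = -8

D = -8 < 0
The equation has no real roots (2 complex conjugate roots).

Discriminant = -8, no real roots (2 complex conjugate roots)


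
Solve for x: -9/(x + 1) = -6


Multiply both sides by (x + 1): -9 = -6(x + 1)
Distribute: -9 = -6x - 6
-6x = -9 + 6 = -3
x = 1/2

x = 1/2


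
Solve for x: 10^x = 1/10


Express both sides with the same base.
1/10 = 10^(-1)
Since the bases match: x = -1

x = -1


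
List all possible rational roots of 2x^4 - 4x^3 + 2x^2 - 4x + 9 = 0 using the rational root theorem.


Rational root theorem: possible roots are ±p/q where:
  p divides the constant term (9): p ∈ {1, 3, 9}
  q divides the leading coefficient (2): q ∈ {1, 2}

All possible rational roots: -9, -9/2, -3, -3/2, -1, -1/2, 1/2, 1, 3/2, 3, 9/2, 9

-9, -9/2, -3, -3/2, -1, -1/2, 1/2, 1, 3/2, 3, 9/2, 9


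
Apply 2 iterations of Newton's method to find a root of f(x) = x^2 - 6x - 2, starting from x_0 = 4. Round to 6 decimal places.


Newton's method: x_(n+1) = x_n - f(x_n)/f'(x_n)
f(x) = x^2 - 6x - 2
f'(x) = 2x - 6

Iteration 1:
  f(4.000000) = -10.000000
  f'(4.000000) = 2.000000
  x_1 = 4.000000 - (-10.000000)/(2.000000) = 9.000000

Iteration 2:
  f(9.000000) = 25.000000
  f'(9.000000) = 12.000000
  x_2 = 9.000000 - (25.000000)/(12.000000) = 6.916667

x_2 = 6.916667


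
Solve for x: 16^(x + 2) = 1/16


Express both sides with the same base.
1/16 = 16^(-1)
Since the bases match, equate exponents: x + 2 = -1
So x = -1 - (2) = -3

x = -3


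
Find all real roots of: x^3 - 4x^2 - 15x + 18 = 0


Let p(x) = x^3 - 4x^2 - 15x + 18. By the rational root theorem (leading coefficient 1), any rational root is an integer divisor of 18: try ±1, ±2, ... in turn.
Test x = 1: value = 0 ✓, so (x - 1) is a factor.
Synthetic division by (x - 1): bring down 1; 1(1) - 4 = -3; (-3)(1) - 15 = -18; (-18)(1) + 18 = 0 → quotient x^2 - 3x - 18, remainder 0.
Solve the quadratic x^2 - 3x - 18 = 0: discriminant = (-3)^2 - 4(1)(-18) = 9 + 72 = 81.
sqrt(81) = 9, so x = (3 ± 9)/2: x = 6 or x = -3.

x = -3, x = 1, x = 6


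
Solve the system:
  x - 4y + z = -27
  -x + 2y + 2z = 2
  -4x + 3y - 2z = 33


Using Cramer's rule. Expand each determinant along the first row.
D  = 1*[2*(-2) - 2*3] - (-4)*[(-1)*(-2) - 2*(-4)] + 1*[(-1)*3 - 2*(-4)]
  = 1*(-10) - (-4)*(10) + 1*(5) = 35
Dx = (-27)*[2*(-2) - 2*3] - (-4)*[2*(-2) - 2*33] + 1*[2*3 - 2*33]
  = (-27)*(-10) - (-4)*(-70) + 1*(-60) = -70
Dy = 1*[2*(-2) - 2*33] - (-27)*[(-1)*(-2) - 2*(-4)] + 1*[(-1)*33 - 2*(-4)]
  = 1*(-70) - (-27)*(10) + 1*(-25) = 175
Dz = 1*[2*33 - 2*3] - (-4)*[(-1)*33 - 2*(-4)] + (-27)*[(-1)*3 - 2*(-4)]
  = 1*(60) - (-4)*(-25) + (-27)*(5) = -175
x = Dx/D = -70/35 = -2, y = Dy/D = 175/35 = 5, z = Dz/D = -175/35 = -5
Check eq1: (1)(-2) + (-4)(5) + (1)(-5) = -27 = -27 ✓
Check eq2: (-1)(-2) + (2)(5) + (2)(-5) = 2 = 2 ✓
Check eq3: (-4)(-2) + (3)(5) + (-2)(-5) = 33 = 33 ✓

x = -2, y = 5, z = -5


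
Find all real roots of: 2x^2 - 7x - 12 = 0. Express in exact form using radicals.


Using the quadratic formula: x = (-b ± sqrt(b^2 - 4ac)) / (2a)
Here a = 2, b = -7, c = -12
Discriminant = b^2 - 4ac = (-7)^2 - 4(2)(-12) = 49 + 96 = 145
Since discriminant = 145 > 0, there are two real roots.
x = (7 ± sqrt(145)) / 4
Numerically: x ≈ 4.7604 or x ≈ -1.2604

x = (7 + sqrt(145)) / 4 or x = (7 - sqrt(145)) / 4


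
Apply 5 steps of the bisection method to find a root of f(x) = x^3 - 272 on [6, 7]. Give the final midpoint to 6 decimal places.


f(x) = x^3 - 272
f(6) = -56 < 0
f(7) = 71 > 0

Step 1: midpoint = (6.000000 + 7.000000)/2 = 6.500000
  f(6.500000) = 2.625000
  f(mid) > 0, so root is in [6.000000, 6.500000]

Step 2: midpoint = (6.000000 + 6.500000)/2 = 6.250000
  f(6.250000) = -27.859375
  f(mid) < 0, so root is in [6.250000, 6.500000]

Step 3: midpoint = (6.250000 + 6.500000)/2 = 6.375000
  f(6.375000) = -12.916016
  f(mid) < 0, so root is in [6.375000, 6.500000]

Step 4: midpoint = (6.375000 + 6.500000)/2 = 6.437500
  f(6.437500) = -5.220947
  f(mid) < 0, so root is in [6.437500, 6.500000]

Step 5: midpoint = (6.437500 + 6.500000)/2 = 6.468750
  f(6.468750) = -1.316925
  f(mid) < 0, so root is in [6.468750, 6.500000]

midpoint = 6.468750


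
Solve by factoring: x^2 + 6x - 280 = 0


We need two numbers that multiply to -280 and add to 6.
Those numbers are -14 and 20 (since (-14) * 20 = -280 and (-14) + 20 = 6).
So x^2 + 6x - 280 = (x - 14)(x + 20) = 0
Setting each factor to zero: x = 14 or x = -20

x = -20, x = 14


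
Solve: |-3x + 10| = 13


An absolute value equation |expr| = 13 gives two cases:
Case 1: -3x + 10 = 13
  -3x = 3, so x = -1
Case 2: -3x + 10 = -13
  -3x = -23, so x = 23/3

x = -1, x = 23/3


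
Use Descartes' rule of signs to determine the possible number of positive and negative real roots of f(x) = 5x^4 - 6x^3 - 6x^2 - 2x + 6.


Descartes' rule of signs:

For positive roots, count sign changes in f(x) = 5x^4 - 6x^3 - 6x^2 - 2x + 6:
Signs of coefficients: +, -, -, -, +
Number of sign changes: 2
Possible positive real roots: 2, 0

For negative roots, examine f(-x) = 5x^4 + 6x^3 - 6x^2 + 2x + 6:
Signs of coefficients: +, +, -, +, +
Number of sign changes: 2
Possible negative real roots: 2, 0

Positive roots: 2 or 0; Negative roots: 2 or 0


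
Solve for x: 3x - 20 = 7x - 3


Starting with: 3x - 20 = 7x - 3
Move all x terms to left: (3 - 7)x = -3 + 20
Simplify: -4x = 17
Divide both sides by -4: x = -17/4

x = -17/4


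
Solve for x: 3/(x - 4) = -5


Multiply both sides by (x - 4): 3 = -5(x - 4)
Distribute: 3 = -5x + 20
-5x = 3 - 20 = -17
x = 17/5

x = 17/5


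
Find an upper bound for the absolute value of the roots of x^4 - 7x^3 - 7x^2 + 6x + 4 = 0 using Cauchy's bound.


Cauchy's bound: all roots r satisfy |r| <= 1 + max(|a_i/a_n|) for i = 0,...,n-1
where a_n is the leading coefficient.

Coefficients: [1, -7, -7, 6, 4]
Leading coefficient a_n = 1
Ratios |a_i/a_n|: 7, 7, 6, 4
Maximum ratio: 7
Cauchy's bound: |r| <= 1 + 7 = 8

Upper bound = 8


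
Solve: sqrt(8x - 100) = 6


Square both sides: 8x - 100 = 6^2 = 36
8x = 36 + 100 = 136
x = 17
Check: sqrt(8*17 - 100) = sqrt(36) = 6 ✓

x = 17


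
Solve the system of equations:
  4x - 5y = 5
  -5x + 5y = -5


Using Cramer's rule:
Determinant D = (4)(5) - (-5)(-5) = 20 - 25 = -5
Dx = (5)(5) - (-5)(-5) = 25 - 25 = 0
Dy = (4)(-5) - (-5)(5) = -20 + 25 = 5
x = Dx/D = 0/-5 = 0
y = Dy/D = 5/-5 = -1

x = 0, y = -1


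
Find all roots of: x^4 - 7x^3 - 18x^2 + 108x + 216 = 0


Let p(x) = x^4 - 7x^3 - 18x^2 + 108x + 216. By the rational root theorem (leading coefficient 1), any rational root is an integer divisor of 216: try ±1, ±2, ... in turn.
Test x = 1: value = 300 ≠ 0.
Test x = -1: value = 98 ≠ 0.
Test x = 2: value = 320 ≠ 0.
Test x = -2: value = 0 ✓, so (x + 2) is a factor.
Synthetic division by (x + 2): bring down 1; 1(-2) - 7 = -9; (-9)(-2) - 18 = 0; 0(-2) + 108 = 108; 108(-2) + 216 = 0 → quotient x^3 - 9x^2 + 108, remainder 0.
Continue with the quotient x^3 - 9x^2 + 108 (candidates must divide 108; re-test x = -2 first in case it repeats).
Test x = -2: value = 64 ≠ 0.
Test x = 3: value = 54 ≠ 0.
Test x = -3: value = 0 ✓, so (x + 3) is a factor.
Synthetic division by (x + 3): bring down 1; 1(-3) - 9 = -12; (-12)(-3) + 0 = 36; 36(-3) + 108 = 0 → quotient x^2 - 12x + 36, remainder 0.
Solve the quadratic x^2 - 12x + 36 = 0: discriminant = (-12)^2 - 4(1)(36) = 144 - 144 = 0.
Discriminant = 0, so a double root: x = 12/2 = 6.
Collecting all roots found:

x = -3, x = -2, x = 6 (multiplicity 2)


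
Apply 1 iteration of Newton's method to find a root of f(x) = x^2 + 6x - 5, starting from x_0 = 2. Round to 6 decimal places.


Newton's method: x_(n+1) = x_n - f(x_n)/f'(x_n)
f(x) = x^2 + 6x - 5
f'(x) = 2x + 6

Iteration 1:
  f(2.000000) = 11.000000
  f'(2.000000) = 10.000000
  x_1 = 2.000000 - (11.000000)/(10.000000) = 0.900000

x_1 = 0.900000


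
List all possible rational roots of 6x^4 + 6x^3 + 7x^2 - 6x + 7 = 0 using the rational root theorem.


Rational root theorem: possible roots are ±p/q where:
  p divides the constant term (7): p ∈ {1, 7}
  q divides the leading coefficient (6): q ∈ {1, 2, 3, 6}

All possible rational roots: -7, -7/2, -7/3, -7/6, -1, -1/2, -1/3, -1/6, 1/6, 1/3, 1/2, 1, 7/6, 7/3, 7/2, 7

-7, -7/2, -7/3, -7/6, -1, -1/2, -1/3, -1/6, 1/6, 1/3, 1/2, 1, 7/6, 7/3, 7/2, 7


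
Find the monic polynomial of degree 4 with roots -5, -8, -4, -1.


A monic polynomial with roots -5, -8, -4, -1 is:
p(x) = (x + 5)(x + 8)(x + 4)(x + 1)
After multiplying by (x + 5): x + 5
After multiplying by (x + 8): x^2 + 13x + 40
After multiplying by (x + 4): x^3 + 17x^2 + 92x + 160
After multiplying by (x + 1): x^4 + 18x^3 + 109x^2 + 252x + 160

x^4 + 18x^3 + 109x^2 + 252x + 160


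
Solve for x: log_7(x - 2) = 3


Convert to exponential form: x - 2 = 7^3 = 343
x = 343 + 2 = 345
Check: log_7(345 - 2) = log_7(343) = log_7(343) = 3 ✓

x = 345


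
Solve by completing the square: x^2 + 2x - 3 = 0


Start: x^2 + 2x - 3 = 0
Move constant: x^2 + 2x = 3
Half of 2 is 1, squared is 1
Add 1 to both sides: x^2 + 2x + 1 = 4
(x + 1)^2 = 4
x + 1 = ±2
x = -1 + 2 = 1 or x = -1 - 2 = -3

x = -3, x = 1


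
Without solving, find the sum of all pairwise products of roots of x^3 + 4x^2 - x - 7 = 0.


By Vieta's formulas for x^3 + bx^2 + cx + d = 0:
  r1 + r2 + r3 = -b/a = -4
  r1*r2 + r1*r3 + r2*r3 = c/a = -1
  r1*r2*r3 = -d/a = 7


Sum of pairwise products = -1


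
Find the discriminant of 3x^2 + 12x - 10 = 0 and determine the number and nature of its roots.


For ax^2 + bx + c = 0, discriminant D = b^2 - 4ac
Here a = 3, b = 12, c = -10
D = (12)^2 - 4(3)(-10) = 144 + 120 = 264

D = 264 > 0 but not a perfect square
The equation has 2 distinct real irrational roots.

Discriminant = 264, 2 distinct real irrational roots


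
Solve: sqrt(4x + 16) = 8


Square both sides: 4x + 16 = 8^2 = 64
4x = 64 - 16 = 48
x = 12
Check: sqrt(4*12 + 16) = sqrt(64) = 8 ✓

x = 12


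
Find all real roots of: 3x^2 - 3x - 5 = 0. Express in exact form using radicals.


Using the quadratic formula: x = (-b ± sqrt(b^2 - 4ac)) / (2a)
Here a = 3, b = -3, c = -5
Discriminant = b^2 - 4ac = (-3)^2 - 4(3)(-5) = 9 + 60 = 69
Since discriminant = 69 > 0, there are two real roots.
x = (3 ± sqrt(69)) / 6
Numerically: x ≈ 1.8844 or x ≈ -0.8844

x = (3 + sqrt(69)) / 6 or x = (3 - sqrt(69)) / 6


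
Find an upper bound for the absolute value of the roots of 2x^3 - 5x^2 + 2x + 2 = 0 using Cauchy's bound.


Cauchy's bound: all roots r satisfy |r| <= 1 + max(|a_i/a_n|) for i = 0,...,n-1
where a_n is the leading coefficient.

Coefficients: [2, -5, 2, 2]
Leading coefficient a_n = 2
Ratios |a_i/a_n|: 5/2, 1, 1
Maximum ratio: 5/2
Cauchy's bound: |r| <= 1 + 5/2 = 7/2

Upper bound = 7/2


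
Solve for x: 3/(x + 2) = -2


Multiply both sides by (x + 2): 3 = -2(x + 2)
Distribute: 3 = -2x - 4
-2x = 3 + 4 = 7
x = -7/2

x = -7/2


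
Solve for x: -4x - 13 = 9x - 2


Starting with: -4x - 13 = 9x - 2
Move all x terms to left: (-4 - 9)x = -2 + 13
Simplify: -13x = 11
Divide both sides by -13: x = -11/13

x = -11/13


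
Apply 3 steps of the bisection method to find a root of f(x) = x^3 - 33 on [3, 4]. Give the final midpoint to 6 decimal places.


f(x) = x^3 - 33
f(3) = -6 < 0
f(4) = 31 > 0

Step 1: midpoint = (3.000000 + 4.000000)/2 = 3.500000
  f(3.500000) = 9.875000
  f(mid) > 0, so root is in [3.000000, 3.500000]

Step 2: midpoint = (3.000000 + 3.500000)/2 = 3.250000
  f(3.250000) = 1.328125
  f(mid) > 0, so root is in [3.000000, 3.250000]

Step 3: midpoint = (3.000000 + 3.250000)/2 = 3.125000
  f(3.125000) = -2.482422
  f(mid) < 0, so root is in [3.125000, 3.250000]

midpoint = 3.125000


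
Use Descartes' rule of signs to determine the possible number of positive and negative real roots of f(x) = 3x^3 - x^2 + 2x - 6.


Descartes' rule of signs:

For positive roots, count sign changes in f(x) = 3x^3 - x^2 + 2x - 6:
Signs of coefficients: +, -, +, -
Number of sign changes: 3
Possible positive real roots: 3, 1

For negative roots, examine f(-x) = -3x^3 - x^2 - 2x - 6:
Signs of coefficients: -, -, -, -
Number of sign changes: 0
Possible negative real roots: 0

Positive roots: 3 or 1; Negative roots: 0


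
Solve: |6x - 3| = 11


An absolute value equation |expr| = 11 gives two cases:
Case 1: 6x - 3 = 11
  6x = 14, so x = 7/3
Case 2: 6x - 3 = -11
  6x = -8, so x = -4/3

x = -4/3, x = 7/3


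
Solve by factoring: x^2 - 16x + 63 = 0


We need two numbers that multiply to 63 and add to -16.
Those numbers are -7 and -9 (since (-7) * (-9) = 63 and (-7) + (-9) = -16).
So x^2 - 16x + 63 = (x - 7)(x - 9) = 0
Setting each factor to zero: x = 7 or x = 9

x = 7, x = 9


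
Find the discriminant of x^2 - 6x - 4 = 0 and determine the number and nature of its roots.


For ax^2 + bx + c = 0, discriminant D = b^2 - 4ac
Here a = 1, b = -6, c = -4
D = (-6)^2 - 4(1)(-4) = 36 + 16 = 52

D = 52 > 0 but not a perfect square
The equation has 2 distinct real irrational roots.

Discriminant = 52, 2 distinct real irrational roots


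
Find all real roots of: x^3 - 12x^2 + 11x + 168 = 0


Let p(x) = x^3 - 12x^2 + 11x + 168. By the rational root theorem (leading coefficient 1), any rational root is an integer divisor of 168: try ±1, ±2, ... in turn.
Test x = 1: value = 168 ≠ 0.
Test x = -1: value = 144 ≠ 0.
Test x = 2: value = 150 ≠ 0.
Test x = -2: value = 90 ≠ 0.
Test x = 3: value = 120 ≠ 0.
Test x = -3: value = 0 ✓, so (x + 3) is a factor.
Synthetic division by (x + 3): bring down 1; 1(-3) - 12 = -15; (-15)(-3) + 11 = 56; 56(-3) + 168 = 0 → quotient x^2 - 15x + 56, remainder 0.
Solve the quadratic x^2 - 15x + 56 = 0: discriminant = (-15)^2 - 4(1)(56) = 225 - 224 = 1.
sqrt(1) = 1, so x = (15 ± 1)/2: x = 8 or x = 7.

x = -3, x = 7, x = 8


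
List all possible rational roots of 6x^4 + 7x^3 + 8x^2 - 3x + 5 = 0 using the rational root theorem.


Rational root theorem: possible roots are ±p/q where:
  p divides the constant term (5): p ∈ {1, 5}
  q divides the leading coefficient (6): q ∈ {1, 2, 3, 6}

All possible rational roots: -5, -5/2, -5/3, -1, -5/6, -1/2, -1/3, -1/6, 1/6, 1/3, 1/2, 5/6, 1, 5/3, 5/2, 5

-5, -5/2, -5/3, -1, -5/6, -1/2, -1/3, -1/6, 1/6, 1/3, 1/2, 5/6, 1, 5/3, 5/2, 5


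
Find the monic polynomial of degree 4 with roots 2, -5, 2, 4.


A monic polynomial with roots 2, -5, 2, 4 is:
p(x) = (x - 2)(x + 5)(x - 2)(x - 4)
After multiplying by (x - 2): x - 2
After multiplying by (x + 5): x^2 + 3x - 10
After multiplying by (x - 2): x^3 + x^2 - 16x + 20
After multiplying by (x - 4): x^4 - 3x^3 - 20x^2 + 84x - 80

x^4 - 3x^3 - 20x^2 + 84x - 80


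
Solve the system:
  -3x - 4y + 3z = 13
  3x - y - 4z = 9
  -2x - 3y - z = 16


Using Cramer's rule. Expand each determinant along the first row.
D  = (-3)*[(-1)*(-1) - (-4)*(-3)] - (-4)*[3*(-1) - (-4)*(-2)] + 3*[3*(-3) - (-1)*(-2)]
  = (-3)*(-11) - (-4)*(-11) + 3*(-11) = -44
Dx = 13*[(-1)*(-1) - (-4)*(-3)] - (-4)*[9*(-1) - (-4)*16] + 3*[9*(-3) - (-1)*16]
  = 13*(-11) - (-4)*(55) + 3*(-11) = 44
Dy = (-3)*[9*(-1) - (-4)*16] - 13*[3*(-1) - (-4)*(-2)] + 3*[3*16 - 9*(-2)]
  = (-3)*(55) - 13*(-11) + 3*(66) = 176
Dz = (-3)*[(-1)*16 - 9*(-3)] - (-4)*[3*16 - 9*(-2)] + 13*[3*(-3) - (-1)*(-2)]
  = (-3)*(11) - (-4)*(66) + 13*(-11) = 88
x = Dx/D = 44/-44 = -1, y = Dy/D = 176/-44 = -4, z = Dz/D = 88/-44 = -2
Check eq1: (-3)(-1) + (-4)(-4) + (3)(-2) = 13 = 13 ✓
Check eq2: (3)(-1) + (-1)(-4) + (-4)(-2) = 9 = 9 ✓
Check eq3: (-2)(-1) + (-3)(-4) + (-1)(-2) = 16 = 16 ✓

x = -1, y = -4, z = -2


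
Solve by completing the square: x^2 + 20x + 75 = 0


Start: x^2 + 20x + 75 = 0
Move constant: x^2 + 20x = -75
Half of 20 is 10, squared is 100
Add 100 to both sides: x^2 + 20x + 100 = 25
(x + 10)^2 = 25
x + 10 = ±5
x = -10 + 5 = -5 or x = -10 - 5 = -15

x = -15, x = -5


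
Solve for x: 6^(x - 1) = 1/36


Express both sides with the same base.
1/36 = 6^(-2)
Since the bases match, equate exponents: x - 1 = -2
So x = -2 - (-1) = -1

x = -1


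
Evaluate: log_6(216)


We need the exponent such that 6^? = 216
6^3 = 216
Therefore log_6(216) = 3

3


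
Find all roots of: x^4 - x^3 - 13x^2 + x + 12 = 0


Let p(x) = x^4 - x^3 - 13x^2 + x + 12. By the rational root theorem (leading coefficient 1), any rational root is an integer divisor of 12: try ±1, ±2, ... in turn.
Test x = 1: value = 0 ✓, so (x - 1) is a factor.
Synthetic division by (x - 1): bring down 1; 1(1) - 1 = 0; 0(1) - 13 = -13; (-13)(1) + 1 = -12; (-12)(1) + 12 = 0 → quotient x^3 - 13x - 12, remainder 0.
Continue with the quotient x^3 - 13x - 12 (candidates must divide 12; re-test x = 1 first in case it repeats).
Test x = 1: value = -24 ≠ 0.
Test x = -1: value = 0 ✓, so (x + 1) is a factor.
Synthetic division by (x + 1): bring down 1; 1(-1) + 0 = -1; (-1)(-1) - 13 = -12; (-12)(-1) - 12 = 0 → quotient x^2 - x - 12, remainder 0.
Solve the quadratic x^2 - x - 12 = 0: discriminant = (-1)^2 - 4(1)(-12) = 1 + 48 = 49.
sqrt(49) = 7, so x = (1 ± 7)/2: x = 4 or x = -3.
Collecting all roots found:

x = -3, x = -1, x = 1, x = 4


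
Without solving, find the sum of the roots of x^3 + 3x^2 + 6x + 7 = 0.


By Vieta's formulas for x^3 + bx^2 + cx + d = 0:
  r1 + r2 + r3 = -b/a = -3
  r1*r2 + r1*r3 + r2*r3 = c/a = 6
  r1*r2*r3 = -d/a = -7


Sum = -3


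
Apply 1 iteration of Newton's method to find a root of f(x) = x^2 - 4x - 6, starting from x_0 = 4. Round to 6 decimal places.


Newton's method: x_(n+1) = x_n - f(x_n)/f'(x_n)
f(x) = x^2 - 4x - 6
f'(x) = 2x - 4

Iteration 1:
  f(4.000000) = -6.000000
  f'(4.000000) = 4.000000
  x_1 = 4.000000 - (-6.000000)/(4.000000) = 5.500000

x_1 = 5.500000


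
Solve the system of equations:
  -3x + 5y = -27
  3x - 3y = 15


Using Cramer's rule:
Determinant D = (-3)(-3) - (3)(5) = 9 - 15 = -6
Dx = (-27)(-3) - (15)(5) = 81 - 75 = 6
Dy = (-3)(15) - (3)(-27) = -45 + 81 = 36
x = Dx/D = 6/-6 = -1
y = Dy/D = 36/-6 = -6

x = -1, y = -6


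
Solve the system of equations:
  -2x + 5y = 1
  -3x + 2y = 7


Using Cramer's rule:
Determinant D = (-2)(2) - (-3)(5) = -4 + 15 = 11
Dx = (1)(2) - (7)(5) = 2 - 35 = -33
Dy = (-2)(7) - (-3)(1) = -14 + 3 = -11
x = Dx/D = -33/11 = -3
y = Dy/D = -11/11 = -1

x = -3, y = -1


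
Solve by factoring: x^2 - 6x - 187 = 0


We need two numbers that multiply to -187 and add to -6.
Those numbers are -17 and 11 (since (-17) * 11 = -187 and (-17) + 11 = -6).
So x^2 - 6x - 187 = (x - 17)(x + 11) = 0
Setting each factor to zero: x = 17 or x = -11

x = -11, x = 17


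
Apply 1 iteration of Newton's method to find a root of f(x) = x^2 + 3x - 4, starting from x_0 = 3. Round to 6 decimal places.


Newton's method: x_(n+1) = x_n - f(x_n)/f'(x_n)
f(x) = x^2 + 3x - 4
f'(x) = 2x + 3

Iteration 1:
  f(3.000000) = 14.000000
  f'(3.000000) = 9.000000
  x_1 = 3.000000 - (14.000000)/(9.000000) = 1.444444

x_1 = 1.444444


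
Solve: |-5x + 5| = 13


An absolute value equation |expr| = 13 gives two cases:
Case 1: -5x + 5 = 13
  -5x = 8, so x = -8/5
Case 2: -5x + 5 = -13
  -5x = -18, so x = 18/5

x = -8/5, x = 18/5


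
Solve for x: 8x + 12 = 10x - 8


Starting with: 8x + 12 = 10x - 8
Move all x terms to left: (8 - 10)x = -8 - 12
Simplify: -2x = -20
Divide both sides by -2: x = 10

x = 10


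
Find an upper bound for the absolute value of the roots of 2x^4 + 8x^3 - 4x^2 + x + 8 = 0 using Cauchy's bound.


Cauchy's bound: all roots r satisfy |r| <= 1 + max(|a_i/a_n|) for i = 0,...,n-1
where a_n is the leading coefficient.

Coefficients: [2, 8, -4, 1, 8]
Leading coefficient a_n = 2
Ratios |a_i/a_n|: 4, 2, 1/2, 4
Maximum ratio: 4
Cauchy's bound: |r| <= 1 + 4 = 5

Upper bound = 5


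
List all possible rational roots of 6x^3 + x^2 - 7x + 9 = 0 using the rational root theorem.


Rational root theorem: possible roots are ±p/q where:
  p divides the constant term (9): p ∈ {1, 3, 9}
  q divides the leading coefficient (6): q ∈ {1, 2, 3, 6}

All possible rational roots: -9, -9/2, -3, -3/2, -1, -1/2, -1/3, -1/6, 1/6, 1/3, 1/2, 1, 3/2, 3, 9/2, 9

-9, -9/2, -3, -3/2, -1, -1/2, -1/3, -1/6, 1/6, 1/3, 1/2, 1, 3/2, 3, 9/2, 9


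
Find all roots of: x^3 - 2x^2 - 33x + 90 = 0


Let p(x) = x^3 - 2x^2 - 33x + 90. By the rational root theorem (leading coefficient 1), any rational root is an integer divisor of 90: try ±1, ±2, ... in turn.
Test x = 1: value = 56 ≠ 0.
Test x = -1: value = 120 ≠ 0.
Test x = 2: value = 24 ≠ 0.
Test x = -2: value = 140 ≠ 0.
Test x = 3: value = 0 ✓, so (x - 3) is a factor.
Synthetic division by (x - 3): bring down 1; 1(3) - 2 = 1; 1(3) - 33 = -30; (-30)(3) + 90 = 0 → quotient x^2 + x - 30, remainder 0.
Solve the quadratic x^2 + x - 30 = 0: discriminant = 1^2 - 4(1)(-30) = 1 + 120 = 121.
sqrt(121) = 11, so x = (-1 ± 11)/2: x = 5 or x = -6.
Collecting all roots found:

x = -6, x = 3, x = 5


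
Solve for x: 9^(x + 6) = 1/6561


Express both sides with the same base.
1/6561 = 9^(-4)
Since the bases match, equate exponents: x + 6 = -4
So x = -4 - (6) = -10

x = -10


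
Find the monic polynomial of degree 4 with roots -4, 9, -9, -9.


A monic polynomial with roots -4, 9, -9, -9 is:
p(x) = (x + 4)(x - 9)(x + 9)(x + 9)
After multiplying by (x + 4): x + 4
After multiplying by (x - 9): x^2 - 5x - 36
After multiplying by (x + 9): x^3 + 4x^2 - 81x - 324
After multiplying by (x + 9): x^4 + 13x^3 - 45x^2 - 1053x - 2916

x^4 + 13x^3 - 45x^2 - 1053x - 2916


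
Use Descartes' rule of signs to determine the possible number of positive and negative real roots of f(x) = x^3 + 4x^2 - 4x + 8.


Descartes' rule of signs:

For positive roots, count sign changes in f(x) = x^3 + 4x^2 - 4x + 8:
Signs of coefficients: +, +, -, +
Number of sign changes: 2
Possible positive real roots: 2, 0

For negative roots, examine f(-x) = -x^3 + 4x^2 + 4x + 8:
Signs of coefficients: -, +, +, +
Number of sign changes: 1
Possible negative real roots: 1

Positive roots: 2 or 0; Negative roots: 1


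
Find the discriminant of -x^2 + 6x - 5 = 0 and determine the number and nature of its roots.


For ax^2 + bx + c = 0, discriminant D = b^2 - 4ac
Here a = -1, b = 6, c = -5
D = (6)^2 - 4(-1)(-5) = 36 - 20 = 16

D = 16 > 0 and is a perfect square (sqrt = 4)
The equation has 2 distinct real rational roots.

Discriminant = 16, 2 distinct real rational roots


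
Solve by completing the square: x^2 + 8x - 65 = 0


Start: x^2 + 8x - 65 = 0
Move constant: x^2 + 8x = 65
Half of 8 is 4, squared is 16
Add 16 to both sides: x^2 + 8x + 16 = 81
(x + 4)^2 = 81
x + 4 = ±9
x = -4 + 9 = 5 or x = -4 - 9 = -13

x = -13, x = 5


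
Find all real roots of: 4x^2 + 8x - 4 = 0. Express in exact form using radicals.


Using the quadratic formula: x = (-b ± sqrt(b^2 - 4ac)) / (2a)
Here a = 4, b = 8, c = -4
Discriminant = b^2 - 4ac = 8^2 - 4(4)(-4) = 64 + 64 = 128
Since discriminant = 128 > 0, there are two real roots.
x = (-8 ± 8*sqrt(2)) / 8
Simplifying: x = -1 ± sqrt(2)
Numerically: x ≈ 0.4142 or x ≈ -2.4142

x = -1 + sqrt(2) or x = -1 - sqrt(2)


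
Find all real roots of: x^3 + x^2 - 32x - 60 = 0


Let p(x) = x^3 + x^2 - 32x - 60. By the rational root theorem (leading coefficient 1), any rational root is an integer divisor of 60: try ±1, ±2, ... in turn.
Test x = 1: value = -90 ≠ 0.
Test x = -1: value = -28 ≠ 0.
Test x = 2: value = -112 ≠ 0.
Test x = -2: value = 0 ✓, so (x + 2) is a factor.
Synthetic division by (x + 2): bring down 1; 1(-2) + 1 = -1; (-1)(-2) - 32 = -30; (-30)(-2) - 60 = 0 → quotient x^2 - x - 30, remainder 0.
Solve the quadratic x^2 - x - 30 = 0: discriminant = (-1)^2 - 4(1)(-30) = 1 + 120 = 121.
sqrt(121) = 11, so x = (1 ± 11)/2: x = 6 or x = -5.

x = -5, x = -2, x = 6


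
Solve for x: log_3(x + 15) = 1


Convert to exponential form: x + 15 = 3^1 = 3
x = 3 - 15 = -12
Check: log_3(-12 + 15) = log_3(3) = log_3(3) = 1 ✓

x = -12


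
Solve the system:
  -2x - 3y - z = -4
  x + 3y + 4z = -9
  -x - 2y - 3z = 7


Using Cramer's rule. Expand each determinant along the first row.
D  = (-2)*[3*(-3) - 4*(-2)] - (-3)*[1*(-3) - 4*(-1)] + (-1)*[1*(-2) - 3*(-1)]
  = (-2)*(-1) - (-3)*(1) + (-1)*(1) = 4
Dx = (-4)*[3*(-3) - 4*(-2)] - (-3)*[(-9)*(-3) - 4*7] + (-1)*[(-9)*(-2) - 3*7]
  = (-4)*(-1) - (-3)*(-1) + (-1)*(-3) = 4
Dy = (-2)*[(-9)*(-3) - 4*7] - (-4)*[1*(-3) - 4*(-1)] + (-1)*[1*7 - (-9)*(-1)]
  = (-2)*(-1) - (-4)*(1) + (-1)*(-2) = 8
Dz = (-2)*[3*7 - (-9)*(-2)] - (-3)*[1*7 - (-9)*(-1)] + (-4)*[1*(-2) - 3*(-1)]
  = (-2)*(3) - (-3)*(-2) + (-4)*(1) = -16
x = Dx/D = 4/4 = 1, y = Dy/D = 8/4 = 2, z = Dz/D = -16/4 = -4
Check eq1: (-2)(1) + (-3)(2) + (-1)(-4) = -4 = -4 ✓
Check eq2: (1)(1) + (3)(2) + (4)(-4) = -9 = -9 ✓
Check eq3: (-1)(1) + (-2)(2) + (-3)(-4) = 7 = 7 ✓

x = 1, y = 2, z = -4


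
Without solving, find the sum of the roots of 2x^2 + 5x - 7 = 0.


By Vieta's formulas for ax^2 + bx + c = 0:
  Sum of roots = -b/a
  Product of roots = c/a

Here a = 2, b = 5, c = -7
Sum = -(5)/2 = -5/2
Product = -7/2 = -7/2

Sum = -5/2


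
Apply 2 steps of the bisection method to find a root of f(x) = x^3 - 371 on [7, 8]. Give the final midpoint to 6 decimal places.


f(x) = x^3 - 371
f(7) = -28 < 0
f(8) = 141 > 0

Step 1: midpoint = (7.000000 + 8.000000)/2 = 7.500000
  f(7.500000) = 50.875000
  f(mid) > 0, so root is in [7.000000, 7.500000]

Step 2: midpoint = (7.000000 + 7.500000)/2 = 7.250000
  f(7.250000) = 10.078125
  f(mid) > 0, so root is in [7.000000, 7.250000]

midpoint = 7.250000


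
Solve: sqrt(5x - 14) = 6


Square both sides: 5x - 14 = 6^2 = 36
5x = 36 + 14 = 50
x = 10
Check: sqrt(5*10 - 14) = sqrt(36) = 6 ✓

x = 10


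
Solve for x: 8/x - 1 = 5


Subtract -1 from both sides: 8/x = 6
Multiply both sides by x: 8 = 6 * x
Divide by 6: x = 4/3

x = 4/3


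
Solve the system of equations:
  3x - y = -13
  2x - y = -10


Using Cramer's rule:
Determinant D = (3)(-1) - (2)(-1) = -3 + 2 = -1
Dx = (-13)(-1) - (-10)(-1) = 13 - 10 = 3
Dy = (3)(-10) - (2)(-13) = -30 + 26 = -4
x = Dx/D = 3/-1 = -3
y = Dy/D = -4/-1 = 4

x = -3, y = 4


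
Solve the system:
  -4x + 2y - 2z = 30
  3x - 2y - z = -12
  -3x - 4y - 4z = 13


Using Cramer's rule. Expand each determinant along the first row.
D  = (-4)*[(-2)*(-4) - (-1)*(-4)] - 2*[3*(-4) - (-1)*(-3)] + (-2)*[3*(-4) - (-2)*(-3)]
  = (-4)*(4) - 2*(-15) + (-2)*(-18) = 50
Dx = 30*[(-2)*(-4) - (-1)*(-4)] - 2*[(-12)*(-4) - (-1)*13] + (-2)*[(-12)*(-4) - (-2)*13]
  = 30*(4) - 2*(61) + (-2)*(74) = -150
Dy = (-4)*[(-12)*(-4) - (-1)*13] - 30*[3*(-4) - (-1)*(-3)] + (-2)*[3*13 - (-12)*(-3)]
  = (-4)*(61) - 30*(-15) + (-2)*(3) = 200
Dz = (-4)*[(-2)*13 - (-12)*(-4)] - 2*[3*13 - (-12)*(-3)] + 30*[3*(-4) - (-2)*(-3)]
  = (-4)*(-74) - 2*(3) + 30*(-18) = -250
x = Dx/D = -150/50 = -3, y = Dy/D = 200/50 = 4, z = Dz/D = -250/50 = -5
Check eq1: (-4)(-3) + (2)(4) + (-2)(-5) = 30 = 30 ✓
Check eq2: (3)(-3) + (-2)(4) + (-1)(-5) = -12 = -12 ✓
Check eq3: (-3)(-3) + (-4)(4) + (-4)(-5) = 13 = 13 ✓

x = -3, y = 4, z = -5


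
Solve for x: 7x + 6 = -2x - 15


Starting with: 7x + 6 = -2x - 15
Move all x terms to left: (7 + 2)x = -15 - 6
Simplify: 9x = -21
Divide both sides by 9: x = -7/3

x = -7/3


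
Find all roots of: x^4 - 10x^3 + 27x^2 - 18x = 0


The constant term is 0, so x = 0 is a root. Factor out x:
  x^3 - 10x^2 + 27x - 18 = 0
Let p(x) = x^3 - 10x^2 + 27x - 18. By the rational root theorem (leading coefficient 1), any rational root is an integer divisor of 18: try ±1, ±2, ... in turn.
Test x = 1: value = 0 ✓, so (x - 1) is a factor.
Synthetic division by (x - 1): bring down 1; 1(1) - 10 = -9; (-9)(1) + 27 = 18; 18(1) - 18 = 0 → quotient x^2 - 9x + 18, remainder 0.
Solve the quadratic x^2 - 9x + 18 = 0: discriminant = (-9)^2 - 4(1)(18) = 81 - 72 = 9.
sqrt(9) = 3, so x = (9 ± 3)/2: x = 6 or x = 3.
Collecting all roots found:

x = 0, x = 1, x = 3, x = 6


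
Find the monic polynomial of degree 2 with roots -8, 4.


A monic polynomial with roots -8, 4 is:
p(x) = (x + 8)(x - 4)
After multiplying by (x + 8): x + 8
After multiplying by (x - 4): x^2 + 4x - 32

x^2 + 4x - 32


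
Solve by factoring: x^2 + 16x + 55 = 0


We need two numbers that multiply to 55 and add to 16.
Those numbers are 11 and 5 (since 11 * 5 = 55 and 11 + 5 = 16).
So x^2 + 16x + 55 = (x + 11)(x + 5) = 0
Setting each factor to zero: x = -11 or x = -5

x = -11, x = -5


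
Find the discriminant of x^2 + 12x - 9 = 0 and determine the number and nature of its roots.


For ax^2 + bx + c = 0, discriminant D = b^2 - 4ac
Here a = 1, b = 12, c = -9
D = (12)^2 - 4(1)(-9) = 144 + 36 = 180

D = 180 > 0 but not a perfect square
The equation has 2 distinct real irrational roots.

Discriminant = 180, 2 distinct real irrational roots


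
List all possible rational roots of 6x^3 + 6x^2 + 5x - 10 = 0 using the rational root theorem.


Rational root theorem: possible roots are ±p/q where:
  p divides the constant term (-10): p ∈ {1, 2, 5, 10}
  q divides the leading coefficient (6): q ∈ {1, 2, 3, 6}

All possible rational roots: -10, -5, -10/3, -5/2, -2, -5/3, -1, -5/6, -2/3, -1/2, -1/3, -1/6, 1/6, 1/3, 1/2, 2/3, 5/6, 1, 5/3, 2, 5/2, 10/3, 5, 10

-10, -5, -10/3, -5/2, -2, -5/3, -1, -5/6, -2/3, -1/2, -1/3, -1/6, 1/6, 1/3, 1/2, 2/3, 5/6, 1, 5/3, 2, 5/2, 10/3, 5, 10


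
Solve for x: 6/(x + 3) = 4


Multiply both sides by (x + 3): 6 = 4(x + 3)
Distribute: 6 = 4x + 12
4x = 6 - 12 = -6
x = -3/2

x = -3/2


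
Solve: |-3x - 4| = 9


An absolute value equation |expr| = 9 gives two cases:
Case 1: -3x - 4 = 9
  -3x = 13, so x = -13/3
Case 2: -3x - 4 = -9
  -3x = -5, so x = 5/3

x = -13/3, x = 5/3


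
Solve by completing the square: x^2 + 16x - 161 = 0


Start: x^2 + 16x - 161 = 0
Move constant: x^2 + 16x = 161
Half of 16 is 8, squared is 64
Add 64 to both sides: x^2 + 16x + 64 = 225
(x + 8)^2 = 225
x + 8 = ±15
x = -8 + 15 = 7 or x = -8 - 15 = -23

x = -23, x = 7


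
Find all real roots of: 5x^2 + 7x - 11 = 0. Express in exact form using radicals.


Using the quadratic formula: x = (-b ± sqrt(b^2 - 4ac)) / (2a)
Here a = 5, b = 7, c = -11
Discriminant = b^2 - 4ac = 7^2 - 4(5)(-11) = 49 + 220 = 269
Since discriminant = 269 > 0, there are two real roots.
x = (-7 ± sqrt(269)) / 10
Numerically: x ≈ 0.9401 or x ≈ -2.3401

x = (-7 + sqrt(269)) / 10 or x = (-7 - sqrt(269)) / 10


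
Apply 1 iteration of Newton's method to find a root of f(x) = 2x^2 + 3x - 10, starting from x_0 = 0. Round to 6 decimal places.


Newton's method: x_(n+1) = x_n - f(x_n)/f'(x_n)
f(x) = 2x^2 + 3x - 10
f'(x) = 4x + 3

Iteration 1:
  f(0.000000) = -10.000000
  f'(0.000000) = 3.000000
  x_1 = 0.000000 - (-10.000000)/(3.000000) = 3.333333

x_1 = 3.333333


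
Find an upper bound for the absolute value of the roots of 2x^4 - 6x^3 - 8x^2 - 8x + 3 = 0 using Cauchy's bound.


Cauchy's bound: all roots r satisfy |r| <= 1 + max(|a_i/a_n|) for i = 0,...,n-1
where a_n is the leading coefficient.

Coefficients: [2, -6, -8, -8, 3]
Leading coefficient a_n = 2
Ratios |a_i/a_n|: 3, 4, 4, 3/2
Maximum ratio: 4
Cauchy's bound: |r| <= 1 + 4 = 5

Upper bound = 5


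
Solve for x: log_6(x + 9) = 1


Convert to exponential form: x + 9 = 6^1 = 6
x = 6 - 9 = -3
Check: log_6(-3 + 9) = log_6(6) = log_6(6) = 1 ✓

x = -3


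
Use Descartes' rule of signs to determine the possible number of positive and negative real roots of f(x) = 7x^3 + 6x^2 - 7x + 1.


Descartes' rule of signs:

For positive roots, count sign changes in f(x) = 7x^3 + 6x^2 - 7x + 1:
Signs of coefficients: +, +, -, +
Number of sign changes: 2
Possible positive real roots: 2, 0

For negative roots, examine f(-x) = -7x^3 + 6x^2 + 7x + 1:
Signs of coefficients: -, +, +, +
Number of sign changes: 1
Possible negative real roots: 1

Positive roots: 2 or 0; Negative roots: 1


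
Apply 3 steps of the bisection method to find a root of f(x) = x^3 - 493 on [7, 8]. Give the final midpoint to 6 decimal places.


f(x) = x^3 - 493
f(7) = -150 < 0
f(8) = 19 > 0

Step 1: midpoint = (7.000000 + 8.000000)/2 = 7.500000
  f(7.500000) = -71.125000
  f(mid) < 0, so root is in [7.500000, 8.000000]

Step 2: midpoint = (7.500000 + 8.000000)/2 = 7.750000
  f(7.750000) = -27.515625
  f(mid) < 0, so root is in [7.750000, 8.000000]

Step 3: midpoint = (7.750000 + 8.000000)/2 = 7.875000
  f(7.875000) = -4.626953
  f(mid) < 0, so root is in [7.875000, 8.000000]

midpoint = 7.875000


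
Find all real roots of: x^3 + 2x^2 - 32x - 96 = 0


Let p(x) = x^3 + 2x^2 - 32x - 96. By the rational root theorem (leading coefficient 1), any rational root is an integer divisor of 96: try ±1, ±2, ... in turn.
Test x = 1: value = -125 ≠ 0.
Test x = -1: value = -63 ≠ 0.
Test x = 2: value = -144 ≠ 0.
Test x = -2: value = -32 ≠ 0.
Test x = 3: value = -147 ≠ 0.
Test x = -3: value = -9 ≠ 0.
Test x = 4: value = -128 ≠ 0.
Test x = -4: value = 0 ✓, so (x + 4) is a factor.
Synthetic division by (x + 4): bring down 1; 1(-4) + 2 = -2; (-2)(-4) - 32 = -24; (-24)(-4) - 96 = 0 → quotient x^2 - 2x - 24, remainder 0.
Solve the quadratic x^2 - 2x - 24 = 0: discriminant = (-2)^2 - 4(1)(-24) = 4 + 96 = 100.
sqrt(100) = 10, so x = (2 ± 10)/2: x = 6 or x = -4.

x = -4 (multiplicity 2), x = 6


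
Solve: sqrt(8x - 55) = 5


Square both sides: 8x - 55 = 5^2 = 25
8x = 25 + 55 = 80
x = 10
Check: sqrt(8*10 - 55) = sqrt(25) = 5 ✓

x = 10


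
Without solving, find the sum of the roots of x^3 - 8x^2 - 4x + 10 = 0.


By Vieta's formulas for x^3 + bx^2 + cx + d = 0:
  r1 + r2 + r3 = -b/a = 8
  r1*r2 + r1*r3 + r2*r3 = c/a = -4
  r1*r2*r3 = -d/a = -10


Sum = 8


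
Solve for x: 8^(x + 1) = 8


Express both sides with the same base.
8 = 8^1
Since the bases match, equate exponents: x + 1 = 1
So x = 1 - (1) = 0

x = 0


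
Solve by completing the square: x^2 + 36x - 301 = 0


Start: x^2 + 36x - 301 = 0
Move constant: x^2 + 36x = 301
Half of 36 is 18, squared is 324
Add 324 to both sides: x^2 + 36x + 324 = 625
(x + 18)^2 = 625
x + 18 = ±25
x = -18 + 25 = 7 or x = -18 - 25 = -43

x = -43, x = 7


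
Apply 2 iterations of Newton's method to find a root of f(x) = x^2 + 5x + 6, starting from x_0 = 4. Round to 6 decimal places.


Newton's method: x_(n+1) = x_n - f(x_n)/f'(x_n)
f(x) = x^2 + 5x + 6
f'(x) = 2x + 5

Iteration 1:
  f(4.000000) = 42.000000
  f'(4.000000) = 13.000000
  x_1 = 4.000000 - (42.000000)/(13.000000) = 0.769231

Iteration 2:
  f(0.769231) = 10.437870
  f'(0.769231) = 6.538462
  x_2 = 0.769231 - (10.437870)/(6.538462) = -0.827149

x_2 = -0.827149


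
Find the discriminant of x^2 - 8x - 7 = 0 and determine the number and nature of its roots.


For ax^2 + bx + c = 0, discriminant D = b^2 - 4ac
Here a = 1, b = -8, c = -7
D = (-8)^2 - 4(1)(-7) = 64 + 28 = 92

D = 92 > 0 but not a perfect square
The equation has 2 distinct real irrational roots.

Discriminant = 92, 2 distinct real irrational roots


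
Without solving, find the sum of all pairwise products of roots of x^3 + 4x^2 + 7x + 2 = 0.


By Vieta's formulas for x^3 + bx^2 + cx + d = 0:
  r1 + r2 + r3 = -b/a = -4
  r1*r2 + r1*r3 + r2*r3 = c/a = 7
  r1*r2*r3 = -d/a = -2


Sum of pairwise products = 7


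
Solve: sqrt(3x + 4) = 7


Square both sides: 3x + 4 = 7^2 = 49
3x = 49 - 4 = 45
x = 15
Check: sqrt(3*15 + 4) = sqrt(49) = 7 ✓

x = 15


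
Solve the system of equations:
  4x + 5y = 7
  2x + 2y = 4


Using Cramer's rule:
Determinant D = (4)(2) - (2)(5) = 8 - 10 = -2
Dx = (7)(2) - (4)(5) = 14 - 20 = -6
Dy = (4)(4) - (2)(7) = 16 - 14 = 2
x = Dx/D = -6/-2 = 3
y = Dy/D = 2/-2 = -1

x = 3, y = -1
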